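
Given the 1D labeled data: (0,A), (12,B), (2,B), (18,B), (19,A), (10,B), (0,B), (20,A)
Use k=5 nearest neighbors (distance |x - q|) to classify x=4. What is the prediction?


Distances: |0-4|=4, |12-4|=8, |2-4|=2, |18-4|=14, |19-4|=15, |10-4|=6, |0-4|=4, |20-4|=16. 5 nearest: (2,B), (0,A), (0,B), (10,B), (12,B). Counts: {'B': 4, 'A': 1}. Majority class: B.

B


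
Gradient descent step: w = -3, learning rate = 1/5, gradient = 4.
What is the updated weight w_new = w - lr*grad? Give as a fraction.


w_new = -3 - 1/5 * 4 = -3 - 4/5 = -19/5.

-19/5


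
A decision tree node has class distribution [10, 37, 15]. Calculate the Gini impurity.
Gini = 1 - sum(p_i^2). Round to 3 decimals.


Total = 62. Proportions: 10/62, 37/62, 15/62. sum(p_i^2) = 0.4407. Gini = 1 - 0.4407 = 0.5593, which rounds to 0.559.

0.559


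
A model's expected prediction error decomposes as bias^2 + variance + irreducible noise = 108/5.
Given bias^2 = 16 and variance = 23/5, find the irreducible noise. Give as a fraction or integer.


Total error = bias^2 + variance + irreducible noise. So irreducible noise = 108/5 - 16 - 23/5 = 1.

1


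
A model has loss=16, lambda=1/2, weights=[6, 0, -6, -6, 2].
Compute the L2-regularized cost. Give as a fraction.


L2 sq norm = sum(w^2) = 112. J = 16 + 1/2 * 112 = 72.

72


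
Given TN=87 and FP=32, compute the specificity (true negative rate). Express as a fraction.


Specificity = TN / (TN + FP) = 87 / 119 = 87/119.

87/119


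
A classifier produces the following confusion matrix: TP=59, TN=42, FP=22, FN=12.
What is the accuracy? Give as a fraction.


Accuracy = (TP + TN) / (TP + TN + FP + FN) = (59 + 42) / 135 = 101/135.

101/135


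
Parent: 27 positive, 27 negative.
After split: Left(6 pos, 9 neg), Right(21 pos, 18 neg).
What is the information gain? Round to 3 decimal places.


H(parent) = 1.0000. H(left) = 0.9710, H(right) = 0.9957. Weighted = (15/54)*0.9710 + (39/54)*0.9957 = 0.9888. IG = 1.0000 - 0.9888 = 0.0112, which rounds to 0.011.

0.011


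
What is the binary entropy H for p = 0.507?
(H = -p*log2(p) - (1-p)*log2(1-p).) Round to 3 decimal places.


H = -0.507*log2(0.507) - 0.493*log2(0.493) = 1.000.

1.000


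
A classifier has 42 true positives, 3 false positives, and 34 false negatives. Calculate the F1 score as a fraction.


Precision = 42/45 = 14/15. Recall = 42/76 = 21/38. F1 = 2*P*R/(P+R) = 84/121.

84/121


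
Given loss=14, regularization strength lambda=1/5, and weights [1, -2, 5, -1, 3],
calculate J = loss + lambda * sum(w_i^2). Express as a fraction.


L2 sq norm = sum(w^2) = 40. J = 14 + 1/5 * 40 = 22.

22


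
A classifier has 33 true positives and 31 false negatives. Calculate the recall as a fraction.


Recall = TP / (TP + FN) = 33 / 64 = 33/64.

33/64


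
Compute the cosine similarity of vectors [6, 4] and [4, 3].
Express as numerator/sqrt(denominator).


dot = 36. |a|^2 = 52, |b|^2 = 25. cos = 36/sqrt(1300).

36/sqrt(1300)


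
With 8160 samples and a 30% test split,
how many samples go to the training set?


Test set = 8160 * 30% = 2448. Training set = 8160 - 2448 = 5712.

5712


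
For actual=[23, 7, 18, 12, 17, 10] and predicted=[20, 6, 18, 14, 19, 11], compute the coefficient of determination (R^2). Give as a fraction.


Mean(y) = 29/2. SS_res = 19. SS_tot = 347/2. R^2 = 1 - 19/(347/2) = 309/347.

309/347


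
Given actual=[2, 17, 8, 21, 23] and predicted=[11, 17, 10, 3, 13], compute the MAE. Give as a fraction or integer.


MAE = (1/5) * (|2-11|=9 + |17-17|=0 + |8-10|=2 + |21-3|=18 + |23-13|=10). Sum = 39. MAE = 39/5.

39/5


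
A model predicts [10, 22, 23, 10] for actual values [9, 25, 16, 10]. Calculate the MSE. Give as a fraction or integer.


MSE = (1/4) * ((9-10)^2=1 + (25-22)^2=9 + (16-23)^2=49 + (10-10)^2=0). Sum = 59. MSE = 59/4.

59/4


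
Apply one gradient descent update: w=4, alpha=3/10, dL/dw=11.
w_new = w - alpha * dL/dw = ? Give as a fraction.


w_new = 4 - 3/10 * 11 = 4 - 33/10 = 7/10.

7/10


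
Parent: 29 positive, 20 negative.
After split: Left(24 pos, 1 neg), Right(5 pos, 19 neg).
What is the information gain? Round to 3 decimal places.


H(parent) = 0.9755. H(left) = 0.2423, H(right) = 0.7383. Weighted = (25/49)*0.2423 + (24/49)*0.7383 = 0.4852. IG = 0.9755 - 0.4852 = 0.4903, which rounds to 0.490.

0.490


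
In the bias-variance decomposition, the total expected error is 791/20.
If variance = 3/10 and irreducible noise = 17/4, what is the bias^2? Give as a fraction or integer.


Total error = bias^2 + variance + irreducible noise. So bias^2 = 791/20 - 3/10 - 17/4 = 35.

35


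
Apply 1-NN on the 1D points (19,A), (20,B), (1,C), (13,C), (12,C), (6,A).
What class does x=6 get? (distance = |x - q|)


Distances: |19-6|=13, |20-6|=14, |1-6|=5, |13-6|=7, |12-6|=6, |6-6|=0. 1 nearest: (6,A). Counts: {'A': 1}. Majority class: A.

A


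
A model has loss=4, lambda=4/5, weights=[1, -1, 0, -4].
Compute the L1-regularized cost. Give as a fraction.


L1 norm = sum(|w|) = 6. J = 4 + 4/5 * 6 = 44/5.

44/5


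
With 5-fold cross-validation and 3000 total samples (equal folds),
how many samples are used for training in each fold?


Each validation fold has 3000/5 = 600 samples. Training set = 3000 - 600 = 2400.

2400


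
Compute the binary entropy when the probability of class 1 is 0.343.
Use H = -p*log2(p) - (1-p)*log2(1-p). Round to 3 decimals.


H = -0.343*log2(0.343) - 0.657*log2(0.657) = 0.928.

0.928


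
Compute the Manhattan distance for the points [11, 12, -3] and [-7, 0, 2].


d = sum of absolute differences: |11--7|=18 + |12-0|=12 + |-3-2|=5 = 35.

35


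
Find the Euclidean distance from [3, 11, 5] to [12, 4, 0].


d = sqrt(sum of squared differences). (3-12)^2=81, (11-4)^2=49, (5-0)^2=25. Sum = 155.

sqrt(155)


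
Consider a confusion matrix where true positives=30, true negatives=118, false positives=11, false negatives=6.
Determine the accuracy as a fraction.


Accuracy = (TP + TN) / (TP + TN + FP + FN) = (30 + 118) / 165 = 148/165.

148/165


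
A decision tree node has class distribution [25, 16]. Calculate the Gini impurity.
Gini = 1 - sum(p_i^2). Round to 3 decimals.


Total = 41. Proportions: 25/41, 16/41. sum(p_i^2) = 0.5241. Gini = 1 - 0.5241 = 0.4759, which rounds to 0.476.

0.476


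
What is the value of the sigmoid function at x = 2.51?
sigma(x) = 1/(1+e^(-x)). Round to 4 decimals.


sigma(2.51) = 1/(1+e^(-2.51)) = 1/(1+0.081268) = 1/1.081268 = 0.9248.

0.9248


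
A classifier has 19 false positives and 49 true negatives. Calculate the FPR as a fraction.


FPR = FP / (FP + TN) = 19 / 68 = 19/68.

19/68


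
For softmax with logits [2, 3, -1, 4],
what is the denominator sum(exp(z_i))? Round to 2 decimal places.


Denom = e^2=7.3891 + e^3=20.0855 + e^-1=0.3679 + e^4=54.5982. Sum = 82.4407, which rounds to 82.44.

82.44


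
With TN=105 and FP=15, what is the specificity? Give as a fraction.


Specificity = TN / (TN + FP) = 105 / 120 = 7/8.

7/8


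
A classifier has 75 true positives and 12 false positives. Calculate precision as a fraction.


Precision = TP / (TP + FP) = 75 / 87 = 25/29.

25/29


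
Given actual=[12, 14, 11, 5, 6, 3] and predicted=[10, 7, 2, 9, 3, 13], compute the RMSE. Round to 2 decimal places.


MSE = 43.1667. RMSE = sqrt(43.1667) = 6.57.

6.57


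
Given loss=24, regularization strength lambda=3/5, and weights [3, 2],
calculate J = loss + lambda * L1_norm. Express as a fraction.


L1 norm = sum(|w|) = 5. J = 24 + 3/5 * 5 = 27.

27


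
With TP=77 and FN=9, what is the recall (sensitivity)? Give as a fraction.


Recall = TP / (TP + FN) = 77 / 86 = 77/86.

77/86


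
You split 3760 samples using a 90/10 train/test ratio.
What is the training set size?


Test set = 3760 * 10% = 376. Training set = 3760 - 376 = 3384.

3384


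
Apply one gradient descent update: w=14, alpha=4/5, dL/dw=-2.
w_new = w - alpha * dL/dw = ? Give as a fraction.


w_new = 14 - 4/5 * -2 = 14 - -8/5 = 78/5.

78/5


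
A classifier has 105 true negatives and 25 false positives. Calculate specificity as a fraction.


Specificity = TN / (TN + FP) = 105 / 130 = 21/26.

21/26


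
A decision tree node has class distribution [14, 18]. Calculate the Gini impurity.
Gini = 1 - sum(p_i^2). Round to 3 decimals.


Total = 32. Proportions: 14/32, 18/32. sum(p_i^2) = 0.5078. Gini = 1 - 0.5078 = 0.4922, which rounds to 0.492.

0.492


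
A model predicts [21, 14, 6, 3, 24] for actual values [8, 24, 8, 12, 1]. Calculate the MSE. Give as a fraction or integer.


MSE = (1/5) * ((8-21)^2=169 + (24-14)^2=100 + (8-6)^2=4 + (12-3)^2=81 + (1-24)^2=529). Sum = 883. MSE = 883/5.

883/5


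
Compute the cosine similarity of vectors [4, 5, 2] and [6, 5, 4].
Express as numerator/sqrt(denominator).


dot = 57. |a|^2 = 45, |b|^2 = 77. cos = 57/sqrt(3465).

57/sqrt(3465)


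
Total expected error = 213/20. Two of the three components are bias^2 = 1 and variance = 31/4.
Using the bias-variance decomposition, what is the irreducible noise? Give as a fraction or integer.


Total error = bias^2 + variance + irreducible noise. So irreducible noise = 213/20 - 1 - 31/4 = 19/10.

19/10


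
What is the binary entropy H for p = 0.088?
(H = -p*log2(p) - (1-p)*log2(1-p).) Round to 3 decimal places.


H = -0.088*log2(0.088) - 0.912*log2(0.912) = 0.430.

0.430


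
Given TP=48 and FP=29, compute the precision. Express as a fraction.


Precision = TP / (TP + FP) = 48 / 77 = 48/77.

48/77


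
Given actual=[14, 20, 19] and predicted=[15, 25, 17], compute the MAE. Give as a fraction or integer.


MAE = (1/3) * (|14-15|=1 + |20-25|=5 + |19-17|=2). Sum = 8. MAE = 8/3.

8/3


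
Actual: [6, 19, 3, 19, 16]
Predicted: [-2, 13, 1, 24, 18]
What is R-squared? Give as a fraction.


Mean(y) = 63/5. SS_res = 133. SS_tot = 1146/5. R^2 = 1 - 133/(1146/5) = 481/1146.

481/1146


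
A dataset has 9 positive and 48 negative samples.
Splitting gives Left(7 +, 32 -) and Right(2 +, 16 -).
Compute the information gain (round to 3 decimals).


H(parent) = 0.6292. H(left) = 0.6790, H(right) = 0.5033. Weighted = (39/57)*0.6790 + (18/57)*0.5033 = 0.6235. IG = 0.6292 - 0.6235 = 0.0057, which rounds to 0.006.

0.006


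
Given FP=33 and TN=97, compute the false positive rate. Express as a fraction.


FPR = FP / (FP + TN) = 33 / 130 = 33/130.

33/130


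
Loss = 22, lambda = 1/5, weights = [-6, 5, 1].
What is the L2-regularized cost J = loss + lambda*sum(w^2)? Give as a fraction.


L2 sq norm = sum(w^2) = 62. J = 22 + 1/5 * 62 = 172/5.

172/5


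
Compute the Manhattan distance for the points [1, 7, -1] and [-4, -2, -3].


d = sum of absolute differences: |1--4|=5 + |7--2|=9 + |-1--3|=2 = 16.

16


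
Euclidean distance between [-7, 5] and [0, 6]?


d = sqrt(sum of squared differences). (-7-0)^2=49, (5-6)^2=1. Sum = 50.

sqrt(50)


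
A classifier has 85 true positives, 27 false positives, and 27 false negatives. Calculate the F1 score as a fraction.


Precision = 85/112 = 85/112. Recall = 85/112 = 85/112. F1 = 2*P*R/(P+R) = 85/112.

85/112


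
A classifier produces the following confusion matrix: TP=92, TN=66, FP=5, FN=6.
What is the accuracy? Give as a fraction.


Accuracy = (TP + TN) / (TP + TN + FP + FN) = (92 + 66) / 169 = 158/169.

158/169


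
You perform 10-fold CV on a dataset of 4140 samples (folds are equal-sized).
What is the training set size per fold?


Each validation fold has 4140/10 = 414 samples. Training set = 4140 - 414 = 3726.

3726


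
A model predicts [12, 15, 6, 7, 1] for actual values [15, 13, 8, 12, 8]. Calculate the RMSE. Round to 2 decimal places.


MSE = 18.2000. RMSE = sqrt(18.2000) = 4.27.

4.27


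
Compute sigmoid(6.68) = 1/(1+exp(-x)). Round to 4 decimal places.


sigma(6.68) = 1/(1+e^(-6.68)) = 1/(1+0.001256) = 1/1.001256 = 0.9987.

0.9987


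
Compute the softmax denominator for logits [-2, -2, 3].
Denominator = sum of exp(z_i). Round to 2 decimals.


Denom = e^-2=0.1353 + e^-2=0.1353 + e^3=20.0855. Sum = 20.3561, which rounds to 20.36.

20.36


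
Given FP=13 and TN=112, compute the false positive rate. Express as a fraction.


FPR = FP / (FP + TN) = 13 / 125 = 13/125.

13/125


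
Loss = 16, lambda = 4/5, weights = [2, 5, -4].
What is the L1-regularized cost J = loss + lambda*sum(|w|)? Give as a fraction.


L1 norm = sum(|w|) = 11. J = 16 + 4/5 * 11 = 124/5.

124/5


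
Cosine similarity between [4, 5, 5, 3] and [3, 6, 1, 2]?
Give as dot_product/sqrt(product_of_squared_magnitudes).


dot = 53. |a|^2 = 75, |b|^2 = 50. cos = 53/sqrt(3750).

53/sqrt(3750)


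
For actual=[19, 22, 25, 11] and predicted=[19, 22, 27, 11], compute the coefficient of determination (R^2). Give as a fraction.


Mean(y) = 77/4. SS_res = 4. SS_tot = 435/4. R^2 = 1 - 4/(435/4) = 419/435.

419/435


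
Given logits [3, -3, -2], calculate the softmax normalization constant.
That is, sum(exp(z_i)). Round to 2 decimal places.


Denom = e^3=20.0855 + e^-3=0.0498 + e^-2=0.1353. Sum = 20.2706, which rounds to 20.27.

20.27


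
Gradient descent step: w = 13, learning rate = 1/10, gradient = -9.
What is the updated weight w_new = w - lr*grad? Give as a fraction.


w_new = 13 - 1/10 * -9 = 13 - -9/10 = 139/10.

139/10


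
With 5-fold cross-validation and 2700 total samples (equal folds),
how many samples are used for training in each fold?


Each validation fold has 2700/5 = 540 samples. Training set = 2700 - 540 = 2160.

2160


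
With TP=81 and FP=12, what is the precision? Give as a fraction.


Precision = TP / (TP + FP) = 81 / 93 = 27/31.

27/31


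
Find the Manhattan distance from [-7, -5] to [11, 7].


d = sum of absolute differences: |-7-11|=18 + |-5-7|=12 = 30.

30


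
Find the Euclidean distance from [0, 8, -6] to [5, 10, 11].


d = sqrt(sum of squared differences). (0-5)^2=25, (8-10)^2=4, (-6-11)^2=289. Sum = 318.

sqrt(318)


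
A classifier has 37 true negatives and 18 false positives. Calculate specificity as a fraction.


Specificity = TN / (TN + FP) = 37 / 55 = 37/55.

37/55


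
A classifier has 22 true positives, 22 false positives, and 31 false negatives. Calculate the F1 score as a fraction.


Precision = 22/44 = 1/2. Recall = 22/53 = 22/53. F1 = 2*P*R/(P+R) = 44/97.

44/97


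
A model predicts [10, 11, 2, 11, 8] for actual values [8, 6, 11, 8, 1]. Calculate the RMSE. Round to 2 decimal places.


MSE = 33.6000. RMSE = sqrt(33.6000) = 5.80.

5.80


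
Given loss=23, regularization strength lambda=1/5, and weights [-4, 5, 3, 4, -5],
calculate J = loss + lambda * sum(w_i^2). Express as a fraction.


L2 sq norm = sum(w^2) = 91. J = 23 + 1/5 * 91 = 206/5.

206/5


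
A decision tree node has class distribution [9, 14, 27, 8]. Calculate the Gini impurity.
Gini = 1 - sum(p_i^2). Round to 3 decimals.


Total = 58. Proportions: 9/58, 14/58, 27/58, 8/58. sum(p_i^2) = 0.3181. Gini = 1 - 0.3181 = 0.6819, which rounds to 0.682.

0.682


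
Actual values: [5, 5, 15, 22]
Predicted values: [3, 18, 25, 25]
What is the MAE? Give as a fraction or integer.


MAE = (1/4) * (|5-3|=2 + |5-18|=13 + |15-25|=10 + |22-25|=3). Sum = 28. MAE = 7.

7


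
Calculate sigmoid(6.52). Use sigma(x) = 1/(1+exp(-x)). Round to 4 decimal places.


sigma(6.52) = 1/(1+e^(-6.52)) = 1/(1+0.001474) = 1/1.001474 = 0.9985.

0.9985


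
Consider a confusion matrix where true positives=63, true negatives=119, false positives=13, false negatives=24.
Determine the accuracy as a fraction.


Accuracy = (TP + TN) / (TP + TN + FP + FN) = (63 + 119) / 219 = 182/219.

182/219


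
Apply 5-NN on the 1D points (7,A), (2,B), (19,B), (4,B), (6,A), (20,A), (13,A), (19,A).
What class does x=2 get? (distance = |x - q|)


Distances: |7-2|=5, |2-2|=0, |19-2|=17, |4-2|=2, |6-2|=4, |20-2|=18, |13-2|=11, |19-2|=17. 5 nearest: (2,B), (4,B), (6,A), (7,A), (13,A). Counts: {'B': 2, 'A': 3}. Majority class: A.

A


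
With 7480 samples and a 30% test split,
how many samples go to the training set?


Test set = 7480 * 30% = 2244. Training set = 7480 - 2244 = 5236.

5236


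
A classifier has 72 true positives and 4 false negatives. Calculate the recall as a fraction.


Recall = TP / (TP + FN) = 72 / 76 = 18/19.

18/19


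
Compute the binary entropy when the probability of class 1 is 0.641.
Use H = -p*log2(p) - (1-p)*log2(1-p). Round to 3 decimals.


H = -0.641*log2(0.641) - 0.359*log2(0.359) = 0.942.

0.942


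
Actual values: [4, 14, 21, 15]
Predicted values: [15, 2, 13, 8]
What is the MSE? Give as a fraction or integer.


MSE = (1/4) * ((4-15)^2=121 + (14-2)^2=144 + (21-13)^2=64 + (15-8)^2=49). Sum = 378. MSE = 189/2.

189/2


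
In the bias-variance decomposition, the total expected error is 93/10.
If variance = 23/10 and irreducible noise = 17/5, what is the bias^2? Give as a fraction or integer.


Total error = bias^2 + variance + irreducible noise. So bias^2 = 93/10 - 23/10 - 17/5 = 18/5.

18/5


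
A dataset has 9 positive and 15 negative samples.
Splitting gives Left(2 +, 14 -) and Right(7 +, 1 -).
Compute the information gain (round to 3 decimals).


H(parent) = 0.9544. H(left) = 0.5436, H(right) = 0.5436. Weighted = (16/24)*0.5436 + (8/24)*0.5436 = 0.5436. IG = 0.9544 - 0.5436 = 0.4108, which rounds to 0.411.

0.411


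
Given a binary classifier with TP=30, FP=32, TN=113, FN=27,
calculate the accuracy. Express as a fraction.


Accuracy = (TP + TN) / (TP + TN + FP + FN) = (30 + 113) / 202 = 143/202.

143/202


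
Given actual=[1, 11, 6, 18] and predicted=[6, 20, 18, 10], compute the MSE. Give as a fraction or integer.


MSE = (1/4) * ((1-6)^2=25 + (11-20)^2=81 + (6-18)^2=144 + (18-10)^2=64). Sum = 314. MSE = 157/2.

157/2


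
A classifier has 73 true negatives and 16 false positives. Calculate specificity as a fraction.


Specificity = TN / (TN + FP) = 73 / 89 = 73/89.

73/89


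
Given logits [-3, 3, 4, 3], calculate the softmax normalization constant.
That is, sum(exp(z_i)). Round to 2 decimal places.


Denom = e^-3=0.0498 + e^3=20.0855 + e^4=54.5982 + e^3=20.0855. Sum = 94.8190, which rounds to 94.82.

94.82


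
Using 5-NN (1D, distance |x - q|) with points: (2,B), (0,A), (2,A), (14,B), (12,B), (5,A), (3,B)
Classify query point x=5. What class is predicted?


Distances: |2-5|=3, |0-5|=5, |2-5|=3, |14-5|=9, |12-5|=7, |5-5|=0, |3-5|=2. 5 nearest: (5,A), (3,B), (2,A), (2,B), (0,A). Counts: {'A': 3, 'B': 2}. Majority class: A.

A


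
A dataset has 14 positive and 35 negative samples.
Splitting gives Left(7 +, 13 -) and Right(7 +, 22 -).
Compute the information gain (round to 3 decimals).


H(parent) = 0.8631. H(left) = 0.9341, H(right) = 0.7973. Weighted = (20/49)*0.9341 + (29/49)*0.7973 = 0.8531. IG = 0.8631 - 0.8531 = 0.0100, which rounds to 0.010.

0.010


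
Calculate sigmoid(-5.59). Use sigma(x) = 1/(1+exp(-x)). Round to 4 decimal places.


sigma(-5.59) = 1/(1+e^(5.59)) = 1/(1+267.735620) = 1/268.735620 = 0.0037.

0.0037


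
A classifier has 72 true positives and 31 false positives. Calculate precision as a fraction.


Precision = TP / (TP + FP) = 72 / 103 = 72/103.

72/103


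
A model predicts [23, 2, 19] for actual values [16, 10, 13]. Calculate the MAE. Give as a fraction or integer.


MAE = (1/3) * (|16-23|=7 + |10-2|=8 + |13-19|=6). Sum = 21. MAE = 7.

7


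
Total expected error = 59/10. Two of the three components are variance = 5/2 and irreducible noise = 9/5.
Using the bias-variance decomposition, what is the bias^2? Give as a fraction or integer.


Total error = bias^2 + variance + irreducible noise. So bias^2 = 59/10 - 5/2 - 9/5 = 8/5.

8/5


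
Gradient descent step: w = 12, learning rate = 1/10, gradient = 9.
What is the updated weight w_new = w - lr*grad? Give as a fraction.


w_new = 12 - 1/10 * 9 = 12 - 9/10 = 111/10.

111/10


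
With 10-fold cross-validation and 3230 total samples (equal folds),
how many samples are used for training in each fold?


Each validation fold has 3230/10 = 323 samples. Training set = 3230 - 323 = 2907.

2907


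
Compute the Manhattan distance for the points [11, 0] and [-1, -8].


d = sum of absolute differences: |11--1|=12 + |0--8|=8 = 20.

20


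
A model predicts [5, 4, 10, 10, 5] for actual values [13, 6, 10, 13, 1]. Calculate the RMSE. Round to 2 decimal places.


MSE = 18.6000. RMSE = sqrt(18.6000) = 4.31.

4.31


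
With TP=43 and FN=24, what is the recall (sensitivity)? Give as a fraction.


Recall = TP / (TP + FN) = 43 / 67 = 43/67.

43/67


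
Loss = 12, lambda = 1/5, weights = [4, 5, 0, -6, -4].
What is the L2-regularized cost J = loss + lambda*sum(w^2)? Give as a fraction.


L2 sq norm = sum(w^2) = 93. J = 12 + 1/5 * 93 = 153/5.

153/5


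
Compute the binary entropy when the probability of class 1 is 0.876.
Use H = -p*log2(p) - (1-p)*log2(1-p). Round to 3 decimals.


H = -0.876*log2(0.876) - 0.124*log2(0.124) = 0.541.

0.541


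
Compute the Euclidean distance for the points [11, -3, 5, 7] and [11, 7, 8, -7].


d = sqrt(sum of squared differences). (11-11)^2=0, (-3-7)^2=100, (5-8)^2=9, (7--7)^2=196. Sum = 305.

sqrt(305)


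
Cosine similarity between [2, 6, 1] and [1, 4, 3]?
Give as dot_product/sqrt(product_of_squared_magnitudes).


dot = 29. |a|^2 = 41, |b|^2 = 26. cos = 29/sqrt(1066).

29/sqrt(1066)


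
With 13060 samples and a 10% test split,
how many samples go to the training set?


Test set = 13060 * 10% = 1306. Training set = 13060 - 1306 = 11754.

11754


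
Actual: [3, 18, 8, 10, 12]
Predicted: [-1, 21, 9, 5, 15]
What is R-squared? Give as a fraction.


Mean(y) = 51/5. SS_res = 60. SS_tot = 604/5. R^2 = 1 - 60/(604/5) = 76/151.

76/151


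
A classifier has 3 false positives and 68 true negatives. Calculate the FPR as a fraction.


FPR = FP / (FP + TN) = 3 / 71 = 3/71.

3/71


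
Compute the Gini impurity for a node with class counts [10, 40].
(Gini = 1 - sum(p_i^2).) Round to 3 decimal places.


Total = 50. Proportions: 10/50, 40/50. sum(p_i^2) = 0.6800. Gini = 1 - 0.6800 = 0.3200, which rounds to 0.320.

0.320


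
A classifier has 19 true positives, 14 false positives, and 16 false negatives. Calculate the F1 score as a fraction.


Precision = 19/33 = 19/33. Recall = 19/35 = 19/35. F1 = 2*P*R/(P+R) = 19/34.

19/34


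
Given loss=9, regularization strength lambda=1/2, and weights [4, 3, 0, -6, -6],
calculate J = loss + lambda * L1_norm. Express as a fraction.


L1 norm = sum(|w|) = 19. J = 9 + 1/2 * 19 = 37/2.

37/2


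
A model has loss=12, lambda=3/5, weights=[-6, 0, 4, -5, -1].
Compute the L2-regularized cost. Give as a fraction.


L2 sq norm = sum(w^2) = 78. J = 12 + 3/5 * 78 = 294/5.

294/5


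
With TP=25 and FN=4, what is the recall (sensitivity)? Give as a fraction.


Recall = TP / (TP + FN) = 25 / 29 = 25/29.

25/29


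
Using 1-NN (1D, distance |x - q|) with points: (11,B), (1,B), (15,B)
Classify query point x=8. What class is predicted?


Distances: |11-8|=3, |1-8|=7, |15-8|=7. 1 nearest: (11,B). Counts: {'B': 1}. Majority class: B.

B


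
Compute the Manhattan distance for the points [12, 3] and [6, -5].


d = sum of absolute differences: |12-6|=6 + |3--5|=8 = 14.

14


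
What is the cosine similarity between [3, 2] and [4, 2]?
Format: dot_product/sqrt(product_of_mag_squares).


dot = 16. |a|^2 = 13, |b|^2 = 20. cos = 16/sqrt(260).

16/sqrt(260)


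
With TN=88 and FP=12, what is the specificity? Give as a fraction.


Specificity = TN / (TN + FP) = 88 / 100 = 22/25.

22/25


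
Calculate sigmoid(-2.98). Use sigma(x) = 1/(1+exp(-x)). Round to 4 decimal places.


sigma(-2.98) = 1/(1+e^(2.98)) = 1/(1+19.687817) = 1/20.687817 = 0.0483.

0.0483


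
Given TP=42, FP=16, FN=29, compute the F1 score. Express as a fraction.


Precision = 42/58 = 21/29. Recall = 42/71 = 42/71. F1 = 2*P*R/(P+R) = 28/43.

28/43


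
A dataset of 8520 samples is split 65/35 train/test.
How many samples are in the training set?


Test set = 8520 * 35% = 2982. Training set = 8520 - 2982 = 5538.

5538


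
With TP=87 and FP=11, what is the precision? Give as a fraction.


Precision = TP / (TP + FP) = 87 / 98 = 87/98.

87/98


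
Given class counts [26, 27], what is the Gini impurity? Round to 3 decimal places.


Total = 53. Proportions: 26/53, 27/53. sum(p_i^2) = 0.5002. Gini = 1 - 0.5002 = 0.4998, which rounds to 0.500.

0.500


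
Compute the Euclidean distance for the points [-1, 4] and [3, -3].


d = sqrt(sum of squared differences). (-1-3)^2=16, (4--3)^2=49. Sum = 65.

sqrt(65)


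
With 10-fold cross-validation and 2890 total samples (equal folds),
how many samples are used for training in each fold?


Each validation fold has 2890/10 = 289 samples. Training set = 2890 - 289 = 2601.

2601


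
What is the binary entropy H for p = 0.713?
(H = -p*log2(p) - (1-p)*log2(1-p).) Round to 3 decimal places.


H = -0.713*log2(0.713) - 0.287*log2(0.287) = 0.865.

0.865


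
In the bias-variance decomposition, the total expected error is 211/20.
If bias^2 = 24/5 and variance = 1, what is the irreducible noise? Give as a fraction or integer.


Total error = bias^2 + variance + irreducible noise. So irreducible noise = 211/20 - 24/5 - 1 = 19/4.

19/4


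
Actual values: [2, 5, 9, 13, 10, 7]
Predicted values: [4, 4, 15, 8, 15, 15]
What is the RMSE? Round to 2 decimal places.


MSE = 25.8333. RMSE = sqrt(25.8333) = 5.08.

5.08


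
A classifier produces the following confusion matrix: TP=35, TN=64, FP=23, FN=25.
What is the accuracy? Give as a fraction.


Accuracy = (TP + TN) / (TP + TN + FP + FN) = (35 + 64) / 147 = 33/49.

33/49


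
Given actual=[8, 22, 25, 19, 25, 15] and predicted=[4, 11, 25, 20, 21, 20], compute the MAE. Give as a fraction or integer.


MAE = (1/6) * (|8-4|=4 + |22-11|=11 + |25-25|=0 + |19-20|=1 + |25-21|=4 + |15-20|=5). Sum = 25. MAE = 25/6.

25/6


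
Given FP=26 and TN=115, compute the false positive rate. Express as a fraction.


FPR = FP / (FP + TN) = 26 / 141 = 26/141.

26/141


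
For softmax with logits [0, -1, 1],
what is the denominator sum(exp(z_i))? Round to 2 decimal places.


Denom = e^0=1.0000 + e^-1=0.3679 + e^1=2.7183. Sum = 4.0862, which rounds to 4.09.

4.09


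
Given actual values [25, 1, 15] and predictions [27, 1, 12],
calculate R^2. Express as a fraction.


Mean(y) = 41/3. SS_res = 13. SS_tot = 872/3. R^2 = 1 - 13/(872/3) = 833/872.

833/872


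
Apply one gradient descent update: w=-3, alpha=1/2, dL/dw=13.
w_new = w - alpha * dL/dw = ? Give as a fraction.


w_new = -3 - 1/2 * 13 = -3 - 13/2 = -19/2.

-19/2


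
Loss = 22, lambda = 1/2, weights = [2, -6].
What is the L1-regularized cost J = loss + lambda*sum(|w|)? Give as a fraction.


L1 norm = sum(|w|) = 8. J = 22 + 1/2 * 8 = 26.

26


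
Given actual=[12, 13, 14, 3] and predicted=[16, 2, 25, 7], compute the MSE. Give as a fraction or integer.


MSE = (1/4) * ((12-16)^2=16 + (13-2)^2=121 + (14-25)^2=121 + (3-7)^2=16). Sum = 274. MSE = 137/2.

137/2


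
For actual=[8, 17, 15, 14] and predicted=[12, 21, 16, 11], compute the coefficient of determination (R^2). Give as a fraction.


Mean(y) = 27/2. SS_res = 42. SS_tot = 45. R^2 = 1 - 42/(45) = 1/15.

1/15


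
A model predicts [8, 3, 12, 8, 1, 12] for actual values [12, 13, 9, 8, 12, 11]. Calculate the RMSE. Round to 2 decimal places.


MSE = 41.1667. RMSE = sqrt(41.1667) = 6.42.

6.42


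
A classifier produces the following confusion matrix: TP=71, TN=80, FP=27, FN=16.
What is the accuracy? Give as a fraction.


Accuracy = (TP + TN) / (TP + TN + FP + FN) = (71 + 80) / 194 = 151/194.

151/194


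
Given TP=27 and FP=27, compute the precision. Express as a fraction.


Precision = TP / (TP + FP) = 27 / 54 = 1/2.

1/2


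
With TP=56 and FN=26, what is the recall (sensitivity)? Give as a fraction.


Recall = TP / (TP + FN) = 56 / 82 = 28/41.

28/41


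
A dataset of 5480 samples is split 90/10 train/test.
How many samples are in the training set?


Test set = 5480 * 10% = 548. Training set = 5480 - 548 = 4932.

4932


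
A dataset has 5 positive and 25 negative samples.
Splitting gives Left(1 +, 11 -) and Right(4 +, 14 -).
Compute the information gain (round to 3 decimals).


H(parent) = 0.6500. H(left) = 0.4138, H(right) = 0.7642. Weighted = (12/30)*0.4138 + (18/30)*0.7642 = 0.6240. IG = 0.6500 - 0.6240 = 0.0260, which rounds to 0.026.

0.026


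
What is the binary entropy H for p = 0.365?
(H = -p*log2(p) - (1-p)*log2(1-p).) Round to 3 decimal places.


H = -0.365*log2(0.365) - 0.635*log2(0.635) = 0.947.

0.947


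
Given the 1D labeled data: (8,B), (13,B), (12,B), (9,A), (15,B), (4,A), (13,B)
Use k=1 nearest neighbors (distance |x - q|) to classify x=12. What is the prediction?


Distances: |8-12|=4, |13-12|=1, |12-12|=0, |9-12|=3, |15-12|=3, |4-12|=8, |13-12|=1. 1 nearest: (12,B). Counts: {'B': 1}. Majority class: B.

B


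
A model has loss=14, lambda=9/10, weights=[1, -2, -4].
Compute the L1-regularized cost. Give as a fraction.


L1 norm = sum(|w|) = 7. J = 14 + 9/10 * 7 = 203/10.

203/10


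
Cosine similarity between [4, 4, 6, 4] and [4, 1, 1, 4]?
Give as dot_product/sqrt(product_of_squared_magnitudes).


dot = 42. |a|^2 = 84, |b|^2 = 34. cos = 42/sqrt(2856).

42/sqrt(2856)


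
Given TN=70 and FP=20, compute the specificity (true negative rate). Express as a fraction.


Specificity = TN / (TN + FP) = 70 / 90 = 7/9.

7/9


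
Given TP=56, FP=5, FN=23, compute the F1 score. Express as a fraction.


Precision = 56/61 = 56/61. Recall = 56/79 = 56/79. F1 = 2*P*R/(P+R) = 4/5.

4/5


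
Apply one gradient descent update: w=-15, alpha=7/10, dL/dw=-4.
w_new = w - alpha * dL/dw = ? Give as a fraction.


w_new = -15 - 7/10 * -4 = -15 - -14/5 = -61/5.

-61/5


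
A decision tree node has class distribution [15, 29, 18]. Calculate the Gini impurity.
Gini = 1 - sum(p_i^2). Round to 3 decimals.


Total = 62. Proportions: 15/62, 29/62, 18/62. sum(p_i^2) = 0.3616. Gini = 1 - 0.3616 = 0.6384, which rounds to 0.638.

0.638


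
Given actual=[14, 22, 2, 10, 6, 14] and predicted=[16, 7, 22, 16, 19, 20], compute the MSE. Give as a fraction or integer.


MSE = (1/6) * ((14-16)^2=4 + (22-7)^2=225 + (2-22)^2=400 + (10-16)^2=36 + (6-19)^2=169 + (14-20)^2=36). Sum = 870. MSE = 145.

145


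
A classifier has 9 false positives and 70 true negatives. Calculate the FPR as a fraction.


FPR = FP / (FP + TN) = 9 / 79 = 9/79.

9/79


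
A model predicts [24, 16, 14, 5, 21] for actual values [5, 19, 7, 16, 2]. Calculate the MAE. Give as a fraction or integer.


MAE = (1/5) * (|5-24|=19 + |19-16|=3 + |7-14|=7 + |16-5|=11 + |2-21|=19). Sum = 59. MAE = 59/5.

59/5


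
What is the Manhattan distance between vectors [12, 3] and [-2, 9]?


d = sum of absolute differences: |12--2|=14 + |3-9|=6 = 20.

20


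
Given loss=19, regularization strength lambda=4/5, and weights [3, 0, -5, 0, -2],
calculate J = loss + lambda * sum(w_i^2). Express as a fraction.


L2 sq norm = sum(w^2) = 38. J = 19 + 4/5 * 38 = 247/5.

247/5


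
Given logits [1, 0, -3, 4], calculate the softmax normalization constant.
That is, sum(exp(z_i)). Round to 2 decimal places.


Denom = e^1=2.7183 + e^0=1.0000 + e^-3=0.0498 + e^4=54.5982. Sum = 58.3663, which rounds to 58.37.

58.37


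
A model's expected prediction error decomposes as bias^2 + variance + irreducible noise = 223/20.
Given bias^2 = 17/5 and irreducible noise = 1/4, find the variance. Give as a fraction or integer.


Total error = bias^2 + variance + irreducible noise. So variance = 223/20 - 17/5 - 1/4 = 15/2.

15/2


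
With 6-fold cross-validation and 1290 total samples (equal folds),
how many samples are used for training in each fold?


Each validation fold has 1290/6 = 215 samples. Training set = 1290 - 215 = 1075.

1075


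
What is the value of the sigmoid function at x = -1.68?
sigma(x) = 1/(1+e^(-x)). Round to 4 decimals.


sigma(-1.68) = 1/(1+e^(1.68)) = 1/(1+5.365556) = 1/6.365556 = 0.1571.

0.1571


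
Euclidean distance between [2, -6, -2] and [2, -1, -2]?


d = sqrt(sum of squared differences). (2-2)^2=0, (-6--1)^2=25, (-2--2)^2=0. Sum = 25.

5


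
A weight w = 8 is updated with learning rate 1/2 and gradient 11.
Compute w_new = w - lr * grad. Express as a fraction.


w_new = 8 - 1/2 * 11 = 8 - 11/2 = 5/2.

5/2


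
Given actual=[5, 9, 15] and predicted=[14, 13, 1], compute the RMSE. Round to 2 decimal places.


MSE = 97.6667. RMSE = sqrt(97.6667) = 9.88.

9.88


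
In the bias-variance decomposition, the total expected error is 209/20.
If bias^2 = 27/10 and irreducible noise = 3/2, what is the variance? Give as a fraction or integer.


Total error = bias^2 + variance + irreducible noise. So variance = 209/20 - 27/10 - 3/2 = 25/4.

25/4


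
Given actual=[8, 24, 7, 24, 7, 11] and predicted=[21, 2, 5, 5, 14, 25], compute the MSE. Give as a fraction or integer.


MSE = (1/6) * ((8-21)^2=169 + (24-2)^2=484 + (7-5)^2=4 + (24-5)^2=361 + (7-14)^2=49 + (11-25)^2=196). Sum = 1263. MSE = 421/2.

421/2


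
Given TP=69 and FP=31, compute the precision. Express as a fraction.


Precision = TP / (TP + FP) = 69 / 100 = 69/100.

69/100


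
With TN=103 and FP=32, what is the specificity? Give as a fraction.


Specificity = TN / (TN + FP) = 103 / 135 = 103/135.

103/135


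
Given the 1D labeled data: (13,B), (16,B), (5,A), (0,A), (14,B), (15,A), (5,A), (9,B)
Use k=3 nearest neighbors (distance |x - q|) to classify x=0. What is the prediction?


Distances: |13-0|=13, |16-0|=16, |5-0|=5, |0-0|=0, |14-0|=14, |15-0|=15, |5-0|=5, |9-0|=9. 3 nearest: (0,A), (5,A), (5,A). Counts: {'A': 3}. Majority class: A.

A


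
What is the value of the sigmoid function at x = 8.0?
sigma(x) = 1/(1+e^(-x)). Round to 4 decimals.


sigma(8.0) = 1/(1+e^(-8.0)) = 1/(1+0.000335) = 1/1.000335 = 0.9997.

0.9997


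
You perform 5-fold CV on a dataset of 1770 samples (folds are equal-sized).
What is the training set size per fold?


Each validation fold has 1770/5 = 354 samples. Training set = 1770 - 354 = 1416.

1416


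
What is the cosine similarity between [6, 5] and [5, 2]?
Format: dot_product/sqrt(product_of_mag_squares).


dot = 40. |a|^2 = 61, |b|^2 = 29. cos = 40/sqrt(1769).

40/sqrt(1769)


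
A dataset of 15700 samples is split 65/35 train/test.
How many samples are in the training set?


Test set = 15700 * 35% = 5495. Training set = 15700 - 5495 = 10205.

10205


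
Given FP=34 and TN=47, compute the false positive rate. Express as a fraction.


FPR = FP / (FP + TN) = 34 / 81 = 34/81.

34/81


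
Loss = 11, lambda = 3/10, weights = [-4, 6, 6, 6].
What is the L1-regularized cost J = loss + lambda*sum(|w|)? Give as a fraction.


L1 norm = sum(|w|) = 22. J = 11 + 3/10 * 22 = 88/5.

88/5


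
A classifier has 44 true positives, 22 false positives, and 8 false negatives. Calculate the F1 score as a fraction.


Precision = 44/66 = 2/3. Recall = 44/52 = 11/13. F1 = 2*P*R/(P+R) = 44/59.

44/59


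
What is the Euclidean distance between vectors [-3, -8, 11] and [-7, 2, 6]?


d = sqrt(sum of squared differences). (-3--7)^2=16, (-8-2)^2=100, (11-6)^2=25. Sum = 141.

sqrt(141)


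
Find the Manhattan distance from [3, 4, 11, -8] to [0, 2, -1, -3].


d = sum of absolute differences: |3-0|=3 + |4-2|=2 + |11--1|=12 + |-8--3|=5 = 22.

22


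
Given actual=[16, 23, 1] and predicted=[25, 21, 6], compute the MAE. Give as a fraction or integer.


MAE = (1/3) * (|16-25|=9 + |23-21|=2 + |1-6|=5). Sum = 16. MAE = 16/3.

16/3


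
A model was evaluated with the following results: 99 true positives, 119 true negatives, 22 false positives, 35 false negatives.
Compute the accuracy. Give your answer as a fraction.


Accuracy = (TP + TN) / (TP + TN + FP + FN) = (99 + 119) / 275 = 218/275.

218/275


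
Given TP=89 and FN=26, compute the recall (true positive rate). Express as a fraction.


Recall = TP / (TP + FN) = 89 / 115 = 89/115.

89/115


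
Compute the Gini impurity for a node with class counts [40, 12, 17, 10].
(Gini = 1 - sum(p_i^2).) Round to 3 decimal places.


Total = 79. Proportions: 40/79, 12/79, 17/79, 10/79. sum(p_i^2) = 0.3418. Gini = 1 - 0.3418 = 0.6582, which rounds to 0.658.

0.658


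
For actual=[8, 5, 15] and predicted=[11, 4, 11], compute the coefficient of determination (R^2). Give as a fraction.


Mean(y) = 28/3. SS_res = 26. SS_tot = 158/3. R^2 = 1 - 26/(158/3) = 40/79.

40/79


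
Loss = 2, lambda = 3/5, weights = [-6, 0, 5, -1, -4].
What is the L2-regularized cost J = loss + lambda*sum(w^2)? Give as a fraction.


L2 sq norm = sum(w^2) = 78. J = 2 + 3/5 * 78 = 244/5.

244/5


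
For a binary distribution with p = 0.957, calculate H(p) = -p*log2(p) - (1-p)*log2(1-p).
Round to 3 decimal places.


H = -0.957*log2(0.957) - 0.043*log2(0.043) = 0.256.

0.256


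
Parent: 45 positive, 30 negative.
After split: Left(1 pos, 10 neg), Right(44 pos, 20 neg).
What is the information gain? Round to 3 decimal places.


H(parent) = 0.9710. H(left) = 0.4395, H(right) = 0.8960. Weighted = (11/75)*0.4395 + (64/75)*0.8960 = 0.8290. IG = 0.9710 - 0.8290 = 0.1420, which rounds to 0.142.

0.142


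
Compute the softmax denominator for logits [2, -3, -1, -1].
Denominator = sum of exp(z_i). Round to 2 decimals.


Denom = e^2=7.3891 + e^-3=0.0498 + e^-1=0.3679 + e^-1=0.3679. Sum = 8.1747, which rounds to 8.17.

8.17


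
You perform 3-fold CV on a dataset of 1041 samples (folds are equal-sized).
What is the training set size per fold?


Each validation fold has 1041/3 = 347 samples. Training set = 1041 - 347 = 694.

694


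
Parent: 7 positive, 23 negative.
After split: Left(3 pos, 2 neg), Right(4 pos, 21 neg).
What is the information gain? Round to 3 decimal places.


H(parent) = 0.7838. H(left) = 0.9710, H(right) = 0.6343. Weighted = (5/30)*0.9710 + (25/30)*0.6343 = 0.6904. IG = 0.7838 - 0.6904 = 0.0934, which rounds to 0.093.

0.093


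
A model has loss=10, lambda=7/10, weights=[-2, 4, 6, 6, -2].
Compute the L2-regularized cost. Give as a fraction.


L2 sq norm = sum(w^2) = 96. J = 10 + 7/10 * 96 = 386/5.

386/5


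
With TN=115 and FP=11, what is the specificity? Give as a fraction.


Specificity = TN / (TN + FP) = 115 / 126 = 115/126.

115/126


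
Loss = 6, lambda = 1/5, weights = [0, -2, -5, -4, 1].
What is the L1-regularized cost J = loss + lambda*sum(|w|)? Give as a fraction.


L1 norm = sum(|w|) = 12. J = 6 + 1/5 * 12 = 42/5.

42/5


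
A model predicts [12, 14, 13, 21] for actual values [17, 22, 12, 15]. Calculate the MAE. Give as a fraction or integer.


MAE = (1/4) * (|17-12|=5 + |22-14|=8 + |12-13|=1 + |15-21|=6). Sum = 20. MAE = 5.

5


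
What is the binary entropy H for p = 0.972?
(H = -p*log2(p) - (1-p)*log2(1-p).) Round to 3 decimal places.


H = -0.972*log2(0.972) - 0.028*log2(0.028) = 0.184.

0.184


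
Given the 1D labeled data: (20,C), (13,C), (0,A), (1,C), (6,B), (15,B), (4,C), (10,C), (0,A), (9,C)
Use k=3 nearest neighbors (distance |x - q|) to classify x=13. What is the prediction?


Distances: |20-13|=7, |13-13|=0, |0-13|=13, |1-13|=12, |6-13|=7, |15-13|=2, |4-13|=9, |10-13|=3, |0-13|=13, |9-13|=4. 3 nearest: (13,C), (15,B), (10,C). Counts: {'C': 2, 'B': 1}. Majority class: C.

C


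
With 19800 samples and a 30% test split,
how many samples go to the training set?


Test set = 19800 * 30% = 5940. Training set = 19800 - 5940 = 13860.

13860
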